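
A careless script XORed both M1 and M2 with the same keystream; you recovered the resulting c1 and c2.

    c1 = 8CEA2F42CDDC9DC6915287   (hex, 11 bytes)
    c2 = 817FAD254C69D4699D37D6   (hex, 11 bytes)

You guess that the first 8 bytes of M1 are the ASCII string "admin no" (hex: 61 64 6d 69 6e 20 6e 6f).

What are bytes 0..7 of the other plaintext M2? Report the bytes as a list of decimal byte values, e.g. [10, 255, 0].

First, c1 ⊕ c2 = (M1 ⊕ K) ⊕ (M2 ⊕ K) = M1 ⊕ M2, so the key drops out. Then M2 = (M1 ⊕ M2) ⊕ M1 over the first 8 bytes.
byte 0: (8c XOR 81) XOR 61 = 0d XOR 61 = 6c
byte 1: (ea XOR 7f) XOR 64 = 95 XOR 64 = f1
byte 2: (2f XOR ad) XOR 6d = 82 XOR 6d = ef
byte 3: (42 XOR 25) XOR 69 = 67 XOR 69 = 0e
byte 4: (cd XOR 4c) XOR 6e = 81 XOR 6e = ef
byte 5: (dc XOR 69) XOR 20 = b5 XOR 20 = 95
byte 6: (9d XOR d4) XOR 6e = 49 XOR 6e = 27
byte 7: (c6 XOR 69) XOR 6f = af XOR 6f = c0

[108, 241, 239, 14, 239, 149, 39, 192]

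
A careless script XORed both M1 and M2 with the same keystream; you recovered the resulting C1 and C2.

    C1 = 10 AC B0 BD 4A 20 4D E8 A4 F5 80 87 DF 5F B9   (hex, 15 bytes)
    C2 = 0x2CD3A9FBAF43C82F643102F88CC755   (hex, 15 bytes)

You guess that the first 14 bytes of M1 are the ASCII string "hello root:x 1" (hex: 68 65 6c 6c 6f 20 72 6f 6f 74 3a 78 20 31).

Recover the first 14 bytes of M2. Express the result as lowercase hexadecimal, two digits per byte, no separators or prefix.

First, C1 ⊕ C2 = (M1 ⊕ K) ⊕ (M2 ⊕ K) = M1 ⊕ M2, so the key drops out. Then M2 = (M1 ⊕ M2) ⊕ M1 over the first 14 bytes.
byte 0: (10 XOR 2c) XOR 68 = 3c XOR 68 = 54
byte 1: (ac XOR d3) XOR 65 = 7f XOR 65 = 1a
byte 2: (b0 XOR a9) XOR 6c = 19 XOR 6c = 75
byte 3: (bd XOR fb) XOR 6c = 46 XOR 6c = 2a
byte 4: (4a XOR af) XOR 6f = e5 XOR 6f = 8a
byte 5: (20 XOR 43) XOR 20 = 63 XOR 20 = 43
byte 6: (4d XOR c8) XOR 72 = 85 XOR 72 = f7
byte 7: (e8 XOR 2f) XOR 6f = c7 XOR 6f = a8
byte 8: (a4 XOR 64) XOR 6f = c0 XOR 6f = af
byte 9: (f5 XOR 31) XOR 74 = c4 XOR 74 = b0
byte 10: (80 XOR 02) XOR 3a = 82 XOR 3a = b8
byte 11: (87 XOR f8) XOR 78 = 7f XOR 78 = 07
byte 12: (df XOR 8c) XOR 20 = 53 XOR 20 = 73
byte 13: (5f XOR c7) XOR 31 = 98 XOR 31 = a9

541a752a8a43f7a8afb0b80773a9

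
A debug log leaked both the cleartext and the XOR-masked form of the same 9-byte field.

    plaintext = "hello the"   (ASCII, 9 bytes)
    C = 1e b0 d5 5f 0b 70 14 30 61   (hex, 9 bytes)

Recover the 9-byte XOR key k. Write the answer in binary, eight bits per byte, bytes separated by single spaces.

01110110 11010101 10111001 00110011 01100100 01010000 01100000 01011000 00000100

Since C = plaintext ⊕ k, XORing both sides with plaintext gives k = plaintext ⊕ C.
68 ^ 1e = 76
65 ^ b0 = d5
6c ^ d5 = b9
6c ^ 5f = 33
6f ^ 0b = 64
20 ^ 70 = 50
74 ^ 14 = 60
68 ^ 30 = 58
65 ^ 61 = 04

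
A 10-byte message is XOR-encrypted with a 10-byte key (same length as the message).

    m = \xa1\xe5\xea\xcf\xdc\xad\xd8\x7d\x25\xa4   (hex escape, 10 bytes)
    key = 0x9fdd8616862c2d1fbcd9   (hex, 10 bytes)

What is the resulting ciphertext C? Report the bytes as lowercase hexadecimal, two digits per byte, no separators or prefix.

3e386cd95a81f562997d

a1 ^ 9f = 3e
e5 ^ dd = 38
ea ^ 86 = 6c
cf ^ 16 = d9
dc ^ 86 = 5a
ad ^ 2c = 81
d8 ^ 2d = f5
7d ^ 1f = 62
25 ^ bc = 99
a4 ^ d9 = 7d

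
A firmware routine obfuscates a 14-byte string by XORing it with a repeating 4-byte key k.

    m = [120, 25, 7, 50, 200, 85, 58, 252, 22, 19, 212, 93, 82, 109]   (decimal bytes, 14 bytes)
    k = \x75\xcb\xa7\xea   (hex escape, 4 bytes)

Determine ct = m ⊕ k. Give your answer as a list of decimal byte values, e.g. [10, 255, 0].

The 4-byte key repeats, so the effective keystream is 75 cb a7 ea 75 cb a7 ea 75 cb a7 ea 75 cb.
byte 0: 120 xor 117 =  13
byte 1:  25 xor 203 = 210
byte 2:   7 xor 167 = 160
byte 3:  50 xor 234 = 216
byte 4: 200 xor 117 = 189
byte 5:  85 xor 203 = 158
byte 6:  58 xor 167 = 157
byte 7: 252 xor 234 =  22
byte 8:  22 xor 117 =  99
byte 9:  19 xor 203 = 216
byte 10: 212 xor 167 = 115
byte 11:  93 xor 234 = 183
byte 12:  82 xor 117 =  39
byte 13: 109 xor 203 = 166

[13, 210, 160, 216, 189, 158, 157, 22, 99, 216, 115, 183, 39, 166]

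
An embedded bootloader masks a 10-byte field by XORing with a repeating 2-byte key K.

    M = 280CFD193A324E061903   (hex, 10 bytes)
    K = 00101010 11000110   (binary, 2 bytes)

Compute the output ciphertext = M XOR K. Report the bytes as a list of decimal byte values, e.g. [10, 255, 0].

The 2-byte key repeats, so the effective keystream is 2a c6 2a c6 2a c6 2a c6 2a c6.
byte 0: 00101000 ⊕ 00101010 = 00000010
byte 1: 00001100 ⊕ 11000110 = 11001010
byte 2: 11111101 ⊕ 00101010 = 11010111
byte 3: 00011001 ⊕ 11000110 = 11011111
byte 4: 00111010 ⊕ 00101010 = 00010000
byte 5: 00110010 ⊕ 11000110 = 11110100
byte 6: 01001110 ⊕ 00101010 = 01100100
byte 7: 00000110 ⊕ 11000110 = 11000000
byte 8: 00011001 ⊕ 00101010 = 00110011
byte 9: 00000011 ⊕ 11000110 = 11000101

[2, 202, 215, 223, 16, 244, 100, 192, 51, 197]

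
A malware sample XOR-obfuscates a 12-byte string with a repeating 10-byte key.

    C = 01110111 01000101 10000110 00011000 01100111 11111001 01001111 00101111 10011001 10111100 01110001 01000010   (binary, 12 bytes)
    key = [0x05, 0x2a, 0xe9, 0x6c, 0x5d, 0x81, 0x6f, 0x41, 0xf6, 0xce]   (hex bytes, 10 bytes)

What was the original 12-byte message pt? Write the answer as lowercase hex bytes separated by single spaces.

72 6f 6f 74 3a 78 20 6e 6f 72 74 68

The 10-byte key repeats, so the effective keystream is 05 2a e9 6c 5d 81 6f 41 f6 ce 05 2a.
byte 0: 77 ⊕ 05 = 72
byte 1: 45 ⊕ 2a = 6f
byte 2: 86 ⊕ e9 = 6f
byte 3: 18 ⊕ 6c = 74
byte 4: 67 ⊕ 5d = 3a
byte 5: f9 ⊕ 81 = 78
byte 6: 4f ⊕ 6f = 20
byte 7: 2f ⊕ 41 = 6e
byte 8: 99 ⊕ f6 = 6f
byte 9: bc ⊕ ce = 72
byte 10: 71 ⊕ 05 = 74
byte 11: 42 ⊕ 2a = 68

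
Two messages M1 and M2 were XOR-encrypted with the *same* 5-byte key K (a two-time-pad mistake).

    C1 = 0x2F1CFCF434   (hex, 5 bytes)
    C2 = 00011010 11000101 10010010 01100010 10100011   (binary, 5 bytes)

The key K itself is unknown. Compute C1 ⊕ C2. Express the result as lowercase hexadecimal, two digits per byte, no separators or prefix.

C1 ⊕ C2 = (M1 ⊕ K) ⊕ (M2 ⊕ K) = M1 ⊕ M2 — the shared key cancels under XOR.
byte 0:  47 ⊕  26 =  53
byte 1:  28 ⊕ 197 = 217
byte 2: 252 ⊕ 146 = 110
byte 3: 244 ⊕  98 = 150
byte 4:  52 ⊕ 163 = 151

35d96e9697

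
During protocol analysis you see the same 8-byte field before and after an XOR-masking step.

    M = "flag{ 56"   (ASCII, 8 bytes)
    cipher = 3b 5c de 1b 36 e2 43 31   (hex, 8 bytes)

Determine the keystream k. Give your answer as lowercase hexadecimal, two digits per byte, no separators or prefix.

Since cipher = M ⊕ k, XORing both sides with M gives k = M ⊕ cipher.
byte 0: 102 XOR  59 =  93
byte 1: 108 XOR  92 =  48
byte 2:  97 XOR 222 = 191
byte 3: 103 XOR  27 = 124
byte 4: 123 XOR  54 =  77
byte 5:  32 XOR 226 = 194
byte 6:  53 XOR  67 = 118
byte 7:  54 XOR  49 =   7

5d30bf7c4dc27607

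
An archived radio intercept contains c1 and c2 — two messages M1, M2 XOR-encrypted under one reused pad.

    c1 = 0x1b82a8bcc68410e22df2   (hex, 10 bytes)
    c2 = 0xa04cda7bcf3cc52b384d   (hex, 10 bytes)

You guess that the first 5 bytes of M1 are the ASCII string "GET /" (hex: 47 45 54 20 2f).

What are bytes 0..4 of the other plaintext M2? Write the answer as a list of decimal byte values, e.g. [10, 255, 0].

[252, 139, 38, 231, 38]

First, c1 ⊕ c2 = (M1 ⊕ K) ⊕ (M2 ⊕ K) = M1 ⊕ M2, so the key drops out. Then M2 = (M1 ⊕ M2) ⊕ M1 over the first 5 bytes.
byte 0: (1b ^ a0) ^ 47 = bb ^ 47 = fc
byte 1: (82 ^ 4c) ^ 45 = ce ^ 45 = 8b
byte 2: (a8 ^ da) ^ 54 = 72 ^ 54 = 26
byte 3: (bc ^ 7b) ^ 20 = c7 ^ 20 = e7
byte 4: (c6 ^ cf) ^ 2f = 09 ^ 2f = 26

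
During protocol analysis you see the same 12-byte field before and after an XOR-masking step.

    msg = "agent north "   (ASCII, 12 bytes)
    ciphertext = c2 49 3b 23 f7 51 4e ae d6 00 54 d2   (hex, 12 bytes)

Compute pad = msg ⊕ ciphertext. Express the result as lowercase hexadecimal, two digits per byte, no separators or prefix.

a32e5e4d837120c1a4743cf2

Since ciphertext = msg ⊕ pad, XORing both sides with msg gives pad = msg ⊕ ciphertext.
61 ⊕ c2 = a3
67 ⊕ 49 = 2e
65 ⊕ 3b = 5e
6e ⊕ 23 = 4d
74 ⊕ f7 = 83
20 ⊕ 51 = 71
6e ⊕ 4e = 20
6f ⊕ ae = c1
72 ⊕ d6 = a4
74 ⊕ 00 = 74
68 ⊕ 54 = 3c
20 ⊕ d2 = f2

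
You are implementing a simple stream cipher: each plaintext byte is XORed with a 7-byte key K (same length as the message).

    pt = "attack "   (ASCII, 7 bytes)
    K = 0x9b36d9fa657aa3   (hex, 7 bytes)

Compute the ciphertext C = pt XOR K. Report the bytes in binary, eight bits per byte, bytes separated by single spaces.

61 ⊕ 9b = fa
74 ⊕ 36 = 42
74 ⊕ d9 = ad
61 ⊕ fa = 9b
63 ⊕ 65 = 06
6b ⊕ 7a = 11
20 ⊕ a3 = 83

11111010 01000010 10101101 10011011 00000110 00010001 10000011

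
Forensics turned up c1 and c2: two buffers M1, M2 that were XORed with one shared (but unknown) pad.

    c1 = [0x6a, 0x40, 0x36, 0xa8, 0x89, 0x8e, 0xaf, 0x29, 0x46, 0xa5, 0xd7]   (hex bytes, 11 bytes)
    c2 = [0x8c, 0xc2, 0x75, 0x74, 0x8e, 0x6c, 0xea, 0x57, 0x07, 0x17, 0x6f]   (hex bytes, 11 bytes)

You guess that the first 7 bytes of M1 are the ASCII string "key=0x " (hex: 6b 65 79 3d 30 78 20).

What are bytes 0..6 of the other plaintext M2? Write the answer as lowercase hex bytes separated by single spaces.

8d e7 3a e1 37 9a 65

First, c1 ⊕ c2 = (M1 ⊕ K) ⊕ (M2 ⊕ K) = M1 ⊕ M2, so the key drops out. Then M2 = (M1 ⊕ M2) ⊕ M1 over the first 7 bytes.
byte 0: (6a ⊕ 8c) ⊕ 6b = e6 ⊕ 6b = 8d
byte 1: (40 ⊕ c2) ⊕ 65 = 82 ⊕ 65 = e7
byte 2: (36 ⊕ 75) ⊕ 79 = 43 ⊕ 79 = 3a
byte 3: (a8 ⊕ 74) ⊕ 3d = dc ⊕ 3d = e1
byte 4: (89 ⊕ 8e) ⊕ 30 = 07 ⊕ 30 = 37
byte 5: (8e ⊕ 6c) ⊕ 78 = e2 ⊕ 78 = 9a
byte 6: (af ⊕ ea) ⊕ 20 = 45 ⊕ 20 = 65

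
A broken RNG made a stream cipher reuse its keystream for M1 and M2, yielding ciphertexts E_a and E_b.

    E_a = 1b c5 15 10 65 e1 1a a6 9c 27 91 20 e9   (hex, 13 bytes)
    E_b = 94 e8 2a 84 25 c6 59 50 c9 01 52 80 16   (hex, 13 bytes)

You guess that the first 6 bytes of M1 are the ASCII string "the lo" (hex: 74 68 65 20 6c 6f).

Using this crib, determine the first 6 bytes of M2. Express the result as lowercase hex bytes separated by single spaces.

First, E_a ⊕ E_b = (M1 ⊕ K) ⊕ (M2 ⊕ K) = M1 ⊕ M2, so the key drops out. Then M2 = (M1 ⊕ M2) ⊕ M1 over the first 6 bytes.
byte 0: (1b ⊕ 94) ⊕ 74 = 8f ⊕ 74 = fb
byte 1: (c5 ⊕ e8) ⊕ 68 = 2d ⊕ 68 = 45
byte 2: (15 ⊕ 2a) ⊕ 65 = 3f ⊕ 65 = 5a
byte 3: (10 ⊕ 84) ⊕ 20 = 94 ⊕ 20 = b4
byte 4: (65 ⊕ 25) ⊕ 6c = 40 ⊕ 6c = 2c
byte 5: (e1 ⊕ c6) ⊕ 6f = 27 ⊕ 6f = 48

fb 45 5a b4 2c 48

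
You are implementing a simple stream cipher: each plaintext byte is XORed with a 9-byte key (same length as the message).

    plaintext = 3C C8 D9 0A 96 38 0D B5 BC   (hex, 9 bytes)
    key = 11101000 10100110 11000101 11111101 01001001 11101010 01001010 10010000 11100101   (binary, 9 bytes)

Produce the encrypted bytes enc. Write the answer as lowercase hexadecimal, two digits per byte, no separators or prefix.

XOR is its own inverse, so applying the key byte-wise gives the result directly.
3c ^ e8 = d4
c8 ^ a6 = 6e
d9 ^ c5 = 1c
0a ^ fd = f7
96 ^ 49 = df
38 ^ ea = d2
0d ^ 4a = 47
b5 ^ 90 = 25
bc ^ e5 = 59

d46e1cf7dfd2472559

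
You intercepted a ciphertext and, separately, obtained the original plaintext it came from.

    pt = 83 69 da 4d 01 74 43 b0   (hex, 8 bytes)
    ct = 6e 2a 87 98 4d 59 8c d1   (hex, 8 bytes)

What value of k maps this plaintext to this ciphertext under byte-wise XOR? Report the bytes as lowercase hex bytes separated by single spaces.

ed 43 5d d5 4c 2d cf 61

Since ct = pt ⊕ k, XORing both sides with pt gives k = pt ⊕ ct.
83 ⊕ 6e = ed
69 ⊕ 2a = 43
da ⊕ 87 = 5d
4d ⊕ 98 = d5
01 ⊕ 4d = 4c
74 ⊕ 59 = 2d
43 ⊕ 8c = cf
b0 ⊕ d1 = 61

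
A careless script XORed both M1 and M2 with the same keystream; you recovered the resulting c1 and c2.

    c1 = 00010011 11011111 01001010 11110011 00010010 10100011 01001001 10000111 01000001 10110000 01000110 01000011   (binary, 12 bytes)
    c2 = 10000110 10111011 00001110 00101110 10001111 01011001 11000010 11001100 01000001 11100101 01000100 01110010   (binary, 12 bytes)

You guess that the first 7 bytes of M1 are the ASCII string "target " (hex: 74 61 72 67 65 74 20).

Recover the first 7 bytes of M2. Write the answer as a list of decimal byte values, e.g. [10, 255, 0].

[225, 5, 54, 186, 248, 142, 171]

First, c1 ⊕ c2 = (M1 ⊕ K) ⊕ (M2 ⊕ K) = M1 ⊕ M2, so the key drops out. Then M2 = (M1 ⊕ M2) ⊕ M1 over the first 7 bytes.
byte 0: (13 XOR 86) XOR 74 = 95 XOR 74 = e1
byte 1: (df XOR bb) XOR 61 = 64 XOR 61 = 05
byte 2: (4a XOR 0e) XOR 72 = 44 XOR 72 = 36
byte 3: (f3 XOR 2e) XOR 67 = dd XOR 67 = ba
byte 4: (12 XOR 8f) XOR 65 = 9d XOR 65 = f8
byte 5: (a3 XOR 59) XOR 74 = fa XOR 74 = 8e
byte 6: (49 XOR c2) XOR 20 = 8b XOR 20 = ab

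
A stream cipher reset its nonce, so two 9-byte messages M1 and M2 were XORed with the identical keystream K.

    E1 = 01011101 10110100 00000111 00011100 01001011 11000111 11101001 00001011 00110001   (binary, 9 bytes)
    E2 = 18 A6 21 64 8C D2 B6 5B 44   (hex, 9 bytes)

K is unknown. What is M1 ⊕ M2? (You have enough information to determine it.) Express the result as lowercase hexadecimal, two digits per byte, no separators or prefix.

E1 ⊕ E2 = (M1 ⊕ K) ⊕ (M2 ⊕ K) = M1 ⊕ M2 — the shared key cancels under XOR.
01011101 XOR 00011000 = 01000101
10110100 XOR 10100110 = 00010010
00000111 XOR 00100001 = 00100110
00011100 XOR 01100100 = 01111000
01001011 XOR 10001100 = 11000111
11000111 XOR 11010010 = 00010101
11101001 XOR 10110110 = 01011111
00001011 XOR 01011011 = 01010000
00110001 XOR 01000100 = 01110101

45122678c7155f5075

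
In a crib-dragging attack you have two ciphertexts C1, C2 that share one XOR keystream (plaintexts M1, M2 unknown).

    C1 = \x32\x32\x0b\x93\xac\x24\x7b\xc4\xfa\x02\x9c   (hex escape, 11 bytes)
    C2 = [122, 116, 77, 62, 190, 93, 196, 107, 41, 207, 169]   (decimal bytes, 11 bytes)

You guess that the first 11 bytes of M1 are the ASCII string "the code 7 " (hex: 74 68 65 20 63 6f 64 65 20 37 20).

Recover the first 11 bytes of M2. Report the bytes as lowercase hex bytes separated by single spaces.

3c 2e 23 8d 71 16 db ca f3 fa 15

First, C1 ⊕ C2 = (M1 ⊕ K) ⊕ (M2 ⊕ K) = M1 ⊕ M2, so the key drops out. Then M2 = (M1 ⊕ M2) ⊕ M1 over the first 11 bytes.
byte 0: (32 XOR 7a) XOR 74 = 48 XOR 74 = 3c
byte 1: (32 XOR 74) XOR 68 = 46 XOR 68 = 2e
byte 2: (0b XOR 4d) XOR 65 = 46 XOR 65 = 23
byte 3: (93 XOR 3e) XOR 20 = ad XOR 20 = 8d
byte 4: (ac XOR be) XOR 63 = 12 XOR 63 = 71
byte 5: (24 XOR 5d) XOR 6f = 79 XOR 6f = 16
byte 6: (7b XOR c4) XOR 64 = bf XOR 64 = db
byte 7: (c4 XOR 6b) XOR 65 = af XOR 65 = ca
byte 8: (fa XOR 29) XOR 20 = d3 XOR 20 = f3
byte 9: (02 XOR cf) XOR 37 = cd XOR 37 = fa
byte 10: (9c XOR a9) XOR 20 = 35 XOR 20 = 15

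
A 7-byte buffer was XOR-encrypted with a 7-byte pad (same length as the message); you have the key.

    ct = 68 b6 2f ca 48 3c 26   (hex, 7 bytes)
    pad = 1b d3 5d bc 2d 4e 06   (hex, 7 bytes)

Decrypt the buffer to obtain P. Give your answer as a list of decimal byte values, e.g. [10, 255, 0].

[115, 101, 114, 118, 101, 114, 32]

byte 0: 68 xor 1b = 73
byte 1: b6 xor d3 = 65
byte 2: 2f xor 5d = 72
byte 3: ca xor bc = 76
byte 4: 48 xor 2d = 65
byte 5: 3c xor 4e = 72
byte 6: 26 xor 06 = 20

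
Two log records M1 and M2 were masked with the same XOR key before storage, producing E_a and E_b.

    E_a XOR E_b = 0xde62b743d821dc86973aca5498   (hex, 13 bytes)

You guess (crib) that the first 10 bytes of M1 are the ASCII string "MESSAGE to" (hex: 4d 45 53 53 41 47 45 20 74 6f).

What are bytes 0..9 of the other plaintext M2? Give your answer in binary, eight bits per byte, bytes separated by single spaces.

Since E_a ⊕ E_b = M1 ⊕ M2, XORing with the guessed M1 bytes yields the corresponding M2 bytes: M2 = (E_a ⊕ E_b) ⊕ M1.
de xor 4d = 93
62 xor 45 = 27
b7 xor 53 = e4
43 xor 53 = 10
d8 xor 41 = 99
21 xor 47 = 66
dc xor 45 = 99
86 xor 20 = a6
97 xor 74 = e3
3a xor 6f = 55

10010011 00100111 11100100 00010000 10011001 01100110 10011001 10100110 11100011 01010101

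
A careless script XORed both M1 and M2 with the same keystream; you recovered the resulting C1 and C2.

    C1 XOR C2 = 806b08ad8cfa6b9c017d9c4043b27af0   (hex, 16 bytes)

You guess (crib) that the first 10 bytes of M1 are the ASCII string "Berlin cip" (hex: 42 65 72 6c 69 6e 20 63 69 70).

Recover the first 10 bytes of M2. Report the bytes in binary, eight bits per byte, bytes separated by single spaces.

11000010 00001110 01111010 11000001 11100101 10010100 01001011 11111111 01101000 00001101

Since C1 ⊕ C2 = M1 ⊕ M2, XORing with the guessed M1 bytes yields the corresponding M2 bytes: M2 = (C1 ⊕ C2) ⊕ M1.
80 XOR 42 = c2
6b XOR 65 = 0e
08 XOR 72 = 7a
ad XOR 6c = c1
8c XOR 69 = e5
fa XOR 6e = 94
6b XOR 20 = 4b
9c XOR 63 = ff
01 XOR 69 = 68
7d XOR 70 = 0d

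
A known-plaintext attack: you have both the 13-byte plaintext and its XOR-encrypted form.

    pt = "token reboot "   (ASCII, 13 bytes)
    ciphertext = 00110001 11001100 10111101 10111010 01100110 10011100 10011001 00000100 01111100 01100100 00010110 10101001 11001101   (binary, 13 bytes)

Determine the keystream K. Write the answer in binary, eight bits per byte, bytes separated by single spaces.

Since ciphertext = pt ⊕ K, XORing both sides with pt gives K = pt ⊕ ciphertext.
byte 0: 74 ⊕ 31 = 45
byte 1: 6f ⊕ cc = a3
byte 2: 6b ⊕ bd = d6
byte 3: 65 ⊕ ba = df
byte 4: 6e ⊕ 66 = 08
byte 5: 20 ⊕ 9c = bc
byte 6: 72 ⊕ 99 = eb
byte 7: 65 ⊕ 04 = 61
byte 8: 62 ⊕ 7c = 1e
byte 9: 6f ⊕ 64 = 0b
byte 10: 6f ⊕ 16 = 79
byte 11: 74 ⊕ a9 = dd
byte 12: 20 ⊕ cd = ed

01000101 10100011 11010110 11011111 00001000 10111100 11101011 01100001 00011110 00001011 01111001 11011101 11101101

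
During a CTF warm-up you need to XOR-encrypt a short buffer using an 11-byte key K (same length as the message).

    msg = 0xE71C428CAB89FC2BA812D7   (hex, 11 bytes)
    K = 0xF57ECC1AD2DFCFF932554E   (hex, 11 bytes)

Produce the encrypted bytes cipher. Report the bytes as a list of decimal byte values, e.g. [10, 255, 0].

[18, 98, 142, 150, 121, 86, 51, 210, 154, 71, 153]

XOR is its own inverse, so applying the key byte-wise gives the result directly.
e7 ⊕ f5 = 12
1c ⊕ 7e = 62
42 ⊕ cc = 8e
8c ⊕ 1a = 96
ab ⊕ d2 = 79
89 ⊕ df = 56
fc ⊕ cf = 33
2b ⊕ f9 = d2
a8 ⊕ 32 = 9a
12 ⊕ 55 = 47
d7 ⊕ 4e = 99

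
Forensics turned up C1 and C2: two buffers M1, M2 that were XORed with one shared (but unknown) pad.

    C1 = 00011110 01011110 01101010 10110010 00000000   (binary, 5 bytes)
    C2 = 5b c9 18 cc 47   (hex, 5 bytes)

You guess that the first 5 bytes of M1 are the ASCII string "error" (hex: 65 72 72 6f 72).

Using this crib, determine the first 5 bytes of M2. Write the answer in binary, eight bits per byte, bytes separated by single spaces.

00100000 11100101 00000000 00010001 00110101

First, C1 ⊕ C2 = (M1 ⊕ K) ⊕ (M2 ⊕ K) = M1 ⊕ M2, so the key drops out. Then M2 = (M1 ⊕ M2) ⊕ M1 over the first 5 bytes.
byte 0: (1e XOR 5b) XOR 65 = 45 XOR 65 = 20
byte 1: (5e XOR c9) XOR 72 = 97 XOR 72 = e5
byte 2: (6a XOR 18) XOR 72 = 72 XOR 72 = 00
byte 3: (b2 XOR cc) XOR 6f = 7e XOR 6f = 11
byte 4: (00 XOR 47) XOR 72 = 47 XOR 72 = 35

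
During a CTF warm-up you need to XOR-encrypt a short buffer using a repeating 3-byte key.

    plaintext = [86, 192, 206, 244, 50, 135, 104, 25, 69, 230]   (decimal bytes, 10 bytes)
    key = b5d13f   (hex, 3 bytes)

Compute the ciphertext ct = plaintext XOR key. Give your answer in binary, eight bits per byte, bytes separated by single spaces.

The 3-byte key repeats, so the effective keystream is b5 d1 3f b5 d1 3f b5 d1 3f b5.
byte 0: 01010110 XOR 10110101 = 11100011
byte 1: 11000000 XOR 11010001 = 00010001
byte 2: 11001110 XOR 00111111 = 11110001
byte 3: 11110100 XOR 10110101 = 01000001
byte 4: 00110010 XOR 11010001 = 11100011
byte 5: 10000111 XOR 00111111 = 10111000
byte 6: 01101000 XOR 10110101 = 11011101
byte 7: 00011001 XOR 11010001 = 11001000
byte 8: 01000101 XOR 00111111 = 01111010
byte 9: 11100110 XOR 10110101 = 01010011

11100011 00010001 11110001 01000001 11100011 10111000 11011101 11001000 01111010 01010011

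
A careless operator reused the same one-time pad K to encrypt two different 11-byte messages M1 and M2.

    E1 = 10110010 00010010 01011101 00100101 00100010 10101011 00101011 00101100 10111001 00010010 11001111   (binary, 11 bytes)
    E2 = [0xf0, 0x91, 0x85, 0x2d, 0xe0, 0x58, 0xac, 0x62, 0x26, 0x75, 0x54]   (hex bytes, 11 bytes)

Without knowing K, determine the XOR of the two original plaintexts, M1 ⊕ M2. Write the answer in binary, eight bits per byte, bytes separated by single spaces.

01000010 10000011 11011000 00001000 11000010 11110011 10000111 01001110 10011111 01100111 10011011

E1 ⊕ E2 = (M1 ⊕ K) ⊕ (M2 ⊕ K) = M1 ⊕ M2 — the shared key cancels under XOR.
byte 0: b2 ⊕ f0 = 42
byte 1: 12 ⊕ 91 = 83
byte 2: 5d ⊕ 85 = d8
byte 3: 25 ⊕ 2d = 08
byte 4: 22 ⊕ e0 = c2
byte 5: ab ⊕ 58 = f3
byte 6: 2b ⊕ ac = 87
byte 7: 2c ⊕ 62 = 4e
byte 8: b9 ⊕ 26 = 9f
byte 9: 12 ⊕ 75 = 67
byte 10: cf ⊕ 54 = 9b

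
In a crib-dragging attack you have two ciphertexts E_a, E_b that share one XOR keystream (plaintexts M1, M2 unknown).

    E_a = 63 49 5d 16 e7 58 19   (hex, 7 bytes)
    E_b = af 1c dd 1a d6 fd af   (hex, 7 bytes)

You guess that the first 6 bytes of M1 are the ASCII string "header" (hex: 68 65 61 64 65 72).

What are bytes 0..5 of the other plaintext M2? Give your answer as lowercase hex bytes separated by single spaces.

a4 30 e1 68 54 d7

First, E_a ⊕ E_b = (M1 ⊕ K) ⊕ (M2 ⊕ K) = M1 ⊕ M2, so the key drops out. Then M2 = (M1 ⊕ M2) ⊕ M1 over the first 6 bytes.
byte 0: (63 xor af) xor 68 = cc xor 68 = a4
byte 1: (49 xor 1c) xor 65 = 55 xor 65 = 30
byte 2: (5d xor dd) xor 61 = 80 xor 61 = e1
byte 3: (16 xor 1a) xor 64 = 0c xor 64 = 68
byte 4: (e7 xor d6) xor 65 = 31 xor 65 = 54
byte 5: (58 xor fd) xor 72 = a5 xor 72 = d7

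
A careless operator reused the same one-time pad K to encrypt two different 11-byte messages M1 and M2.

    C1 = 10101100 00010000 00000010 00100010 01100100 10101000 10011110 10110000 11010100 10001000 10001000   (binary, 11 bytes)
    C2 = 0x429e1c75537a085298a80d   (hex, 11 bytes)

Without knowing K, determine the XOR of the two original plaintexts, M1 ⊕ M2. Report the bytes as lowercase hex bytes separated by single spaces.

ee 8e 1e 57 37 d2 96 e2 4c 20 85

C1 ⊕ C2 = (M1 ⊕ K) ⊕ (M2 ⊕ K) = M1 ⊕ M2 — the shared key cancels under XOR.
10101100 xor 01000010 = 11101110
00010000 xor 10011110 = 10001110
00000010 xor 00011100 = 00011110
00100010 xor 01110101 = 01010111
01100100 xor 01010011 = 00110111
10101000 xor 01111010 = 11010010
10011110 xor 00001000 = 10010110
10110000 xor 01010010 = 11100010
11010100 xor 10011000 = 01001100
10001000 xor 10101000 = 00100000
10001000 xor 00001101 = 10000101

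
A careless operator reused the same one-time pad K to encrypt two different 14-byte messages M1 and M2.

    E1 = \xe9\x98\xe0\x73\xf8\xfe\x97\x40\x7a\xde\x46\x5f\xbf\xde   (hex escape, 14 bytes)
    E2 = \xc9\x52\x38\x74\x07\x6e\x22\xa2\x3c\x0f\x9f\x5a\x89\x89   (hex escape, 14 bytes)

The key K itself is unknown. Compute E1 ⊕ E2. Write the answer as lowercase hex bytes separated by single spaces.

E1 ⊕ E2 = (M1 ⊕ K) ⊕ (M2 ⊕ K) = M1 ⊕ M2 — the shared key cancels under XOR.
e9 ^ c9 = 20
98 ^ 52 = ca
e0 ^ 38 = d8
73 ^ 74 = 07
f8 ^ 07 = ff
fe ^ 6e = 90
97 ^ 22 = b5
40 ^ a2 = e2
7a ^ 3c = 46
de ^ 0f = d1
46 ^ 9f = d9
5f ^ 5a = 05
bf ^ 89 = 36
de ^ 89 = 57

20 ca d8 07 ff 90 b5 e2 46 d1 d9 05 36 57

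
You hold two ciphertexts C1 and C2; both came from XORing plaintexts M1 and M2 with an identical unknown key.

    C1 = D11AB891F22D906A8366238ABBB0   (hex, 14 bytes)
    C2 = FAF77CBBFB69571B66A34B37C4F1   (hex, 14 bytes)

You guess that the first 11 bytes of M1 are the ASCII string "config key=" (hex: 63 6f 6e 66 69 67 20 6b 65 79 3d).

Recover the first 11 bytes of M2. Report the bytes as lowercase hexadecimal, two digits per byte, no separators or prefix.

First, C1 ⊕ C2 = (M1 ⊕ K) ⊕ (M2 ⊕ K) = M1 ⊕ M2, so the key drops out. Then M2 = (M1 ⊕ M2) ⊕ M1 over the first 11 bytes.
byte 0: (d1 ^ fa) ^ 63 = 2b ^ 63 = 48
byte 1: (1a ^ f7) ^ 6f = ed ^ 6f = 82
byte 2: (b8 ^ 7c) ^ 6e = c4 ^ 6e = aa
byte 3: (91 ^ bb) ^ 66 = 2a ^ 66 = 4c
byte 4: (f2 ^ fb) ^ 69 = 09 ^ 69 = 60
byte 5: (2d ^ 69) ^ 67 = 44 ^ 67 = 23
byte 6: (90 ^ 57) ^ 20 = c7 ^ 20 = e7
byte 7: (6a ^ 1b) ^ 6b = 71 ^ 6b = 1a
byte 8: (83 ^ 66) ^ 65 = e5 ^ 65 = 80
byte 9: (66 ^ a3) ^ 79 = c5 ^ 79 = bc
byte 10: (23 ^ 4b) ^ 3d = 68 ^ 3d = 55

4882aa4c6023e71a80bc55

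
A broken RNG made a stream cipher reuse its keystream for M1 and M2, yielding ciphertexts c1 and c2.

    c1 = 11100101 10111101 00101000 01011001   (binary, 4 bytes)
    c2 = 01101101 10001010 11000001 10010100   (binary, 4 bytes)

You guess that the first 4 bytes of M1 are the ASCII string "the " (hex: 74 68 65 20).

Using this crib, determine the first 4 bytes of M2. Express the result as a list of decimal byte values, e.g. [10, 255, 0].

[252, 95, 140, 237]

First, c1 ⊕ c2 = (M1 ⊕ K) ⊕ (M2 ⊕ K) = M1 ⊕ M2, so the key drops out. Then M2 = (M1 ⊕ M2) ⊕ M1 over the first 4 bytes.
byte 0: (e5 XOR 6d) XOR 74 = 88 XOR 74 = fc
byte 1: (bd XOR 8a) XOR 68 = 37 XOR 68 = 5f
byte 2: (28 XOR c1) XOR 65 = e9 XOR 65 = 8c
byte 3: (59 XOR 94) XOR 20 = cd XOR 20 = ed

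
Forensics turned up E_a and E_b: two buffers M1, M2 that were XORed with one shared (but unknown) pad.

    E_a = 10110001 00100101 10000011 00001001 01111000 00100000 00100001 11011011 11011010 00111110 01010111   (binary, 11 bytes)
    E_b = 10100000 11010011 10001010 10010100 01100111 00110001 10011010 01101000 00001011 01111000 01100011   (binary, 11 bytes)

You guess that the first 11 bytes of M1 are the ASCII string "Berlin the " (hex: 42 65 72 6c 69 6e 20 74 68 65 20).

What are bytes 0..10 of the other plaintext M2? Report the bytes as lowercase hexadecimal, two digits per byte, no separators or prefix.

53937bf1767f9bc7b92314

First, E_a ⊕ E_b = (M1 ⊕ K) ⊕ (M2 ⊕ K) = M1 ⊕ M2, so the key drops out. Then M2 = (M1 ⊕ M2) ⊕ M1 over the first 11 bytes.
byte 0: (b1 xor a0) xor 42 = 11 xor 42 = 53
byte 1: (25 xor d3) xor 65 = f6 xor 65 = 93
byte 2: (83 xor 8a) xor 72 = 09 xor 72 = 7b
byte 3: (09 xor 94) xor 6c = 9d xor 6c = f1
byte 4: (78 xor 67) xor 69 = 1f xor 69 = 76
byte 5: (20 xor 31) xor 6e = 11 xor 6e = 7f
byte 6: (21 xor 9a) xor 20 = bb xor 20 = 9b
byte 7: (db xor 68) xor 74 = b3 xor 74 = c7
byte 8: (da xor 0b) xor 68 = d1 xor 68 = b9
byte 9: (3e xor 78) xor 65 = 46 xor 65 = 23
byte 10: (57 xor 63) xor 20 = 34 xor 20 = 14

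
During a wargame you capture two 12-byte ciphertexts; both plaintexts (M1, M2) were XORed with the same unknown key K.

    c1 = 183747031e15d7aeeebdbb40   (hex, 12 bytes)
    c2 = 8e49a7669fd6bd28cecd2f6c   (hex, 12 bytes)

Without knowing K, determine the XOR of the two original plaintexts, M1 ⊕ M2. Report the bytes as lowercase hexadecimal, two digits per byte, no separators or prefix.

c1 ⊕ c2 = (M1 ⊕ K) ⊕ (M2 ⊕ K) = M1 ⊕ M2 — the shared key cancels under XOR.
00011000 ^ 10001110 = 10010110
00110111 ^ 01001001 = 01111110
01000111 ^ 10100111 = 11100000
00000011 ^ 01100110 = 01100101
00011110 ^ 10011111 = 10000001
00010101 ^ 11010110 = 11000011
11010111 ^ 10111101 = 01101010
10101110 ^ 00101000 = 10000110
11101110 ^ 11001110 = 00100000
10111101 ^ 11001101 = 01110000
10111011 ^ 00101111 = 10010100
01000000 ^ 01101100 = 00101100

967ee06581c36a862070942c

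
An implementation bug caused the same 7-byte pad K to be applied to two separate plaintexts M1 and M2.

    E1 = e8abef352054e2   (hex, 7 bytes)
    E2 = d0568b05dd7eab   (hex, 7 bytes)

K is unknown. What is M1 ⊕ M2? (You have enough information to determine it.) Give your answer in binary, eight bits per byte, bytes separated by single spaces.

E1 ⊕ E2 = (M1 ⊕ K) ⊕ (M2 ⊕ K) = M1 ⊕ M2 — the shared key cancels under XOR.
e8 XOR d0 = 38
ab XOR 56 = fd
ef XOR 8b = 64
35 XOR 05 = 30
20 XOR dd = fd
54 XOR 7e = 2a
e2 XOR ab = 49

00111000 11111101 01100100 00110000 11111101 00101010 01001001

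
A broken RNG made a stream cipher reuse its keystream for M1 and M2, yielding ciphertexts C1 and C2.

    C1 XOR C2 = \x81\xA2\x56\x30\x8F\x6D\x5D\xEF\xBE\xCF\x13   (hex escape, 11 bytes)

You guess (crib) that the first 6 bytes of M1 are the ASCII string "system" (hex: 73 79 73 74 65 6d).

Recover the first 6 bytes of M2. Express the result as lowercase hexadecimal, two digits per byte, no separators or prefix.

f2db2544ea00

Since C1 ⊕ C2 = M1 ⊕ M2, XORing with the guessed M1 bytes yields the corresponding M2 bytes: M2 = (C1 ⊕ C2) ⊕ M1.
81 xor 73 = f2
a2 xor 79 = db
56 xor 73 = 25
30 xor 74 = 44
8f xor 65 = ea
6d xor 6d = 00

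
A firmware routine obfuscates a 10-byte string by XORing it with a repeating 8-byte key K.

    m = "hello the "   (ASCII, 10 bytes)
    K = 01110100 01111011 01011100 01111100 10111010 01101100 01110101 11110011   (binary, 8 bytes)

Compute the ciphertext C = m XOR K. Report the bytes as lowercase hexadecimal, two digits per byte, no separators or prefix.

1c1e3010d54c019b115b

The 8-byte key repeats, so the effective keystream is 74 7b 5c 7c ba 6c 75 f3 74 7b.
byte 0: 104 xor 116 =  28
byte 1: 101 xor 123 =  30
byte 2: 108 xor  92 =  48
byte 3: 108 xor 124 =  16
byte 4: 111 xor 186 = 213
byte 5:  32 xor 108 =  76
byte 6: 116 xor 117 =   1
byte 7: 104 xor 243 = 155
byte 8: 101 xor 116 =  17
byte 9:  32 xor 123 =  91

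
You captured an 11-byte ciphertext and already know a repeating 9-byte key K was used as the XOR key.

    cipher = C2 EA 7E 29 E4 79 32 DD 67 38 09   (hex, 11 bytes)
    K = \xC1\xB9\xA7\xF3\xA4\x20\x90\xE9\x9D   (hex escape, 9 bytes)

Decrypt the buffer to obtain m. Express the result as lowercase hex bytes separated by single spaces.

03 53 d9 da 40 59 a2 34 fa f9 b0

The 9-byte key repeats, so the effective keystream is c1 b9 a7 f3 a4 20 90 e9 9d c1 b9.
byte 0: c2 ⊕ c1 = 03
byte 1: ea ⊕ b9 = 53
byte 2: 7e ⊕ a7 = d9
byte 3: 29 ⊕ f3 = da
byte 4: e4 ⊕ a4 = 40
byte 5: 79 ⊕ 20 = 59
byte 6: 32 ⊕ 90 = a2
byte 7: dd ⊕ e9 = 34
byte 8: 67 ⊕ 9d = fa
byte 9: 38 ⊕ c1 = f9
byte 10: 09 ⊕ b9 = b0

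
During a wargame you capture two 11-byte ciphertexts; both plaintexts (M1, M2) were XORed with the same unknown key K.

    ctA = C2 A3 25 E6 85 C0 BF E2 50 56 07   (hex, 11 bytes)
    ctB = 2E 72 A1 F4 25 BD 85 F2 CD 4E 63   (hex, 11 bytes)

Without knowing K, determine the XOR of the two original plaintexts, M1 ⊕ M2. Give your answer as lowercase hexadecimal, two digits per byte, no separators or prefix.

ecd18412a07d3a109d1864

ctA ⊕ ctB = (M1 ⊕ K) ⊕ (M2 ⊕ K) = M1 ⊕ M2 — the shared key cancels under XOR.
byte 0: c2 XOR 2e = ec
byte 1: a3 XOR 72 = d1
byte 2: 25 XOR a1 = 84
byte 3: e6 XOR f4 = 12
byte 4: 85 XOR 25 = a0
byte 5: c0 XOR bd = 7d
byte 6: bf XOR 85 = 3a
byte 7: e2 XOR f2 = 10
byte 8: 50 XOR cd = 9d
byte 9: 56 XOR 4e = 18
byte 10: 07 XOR 63 = 64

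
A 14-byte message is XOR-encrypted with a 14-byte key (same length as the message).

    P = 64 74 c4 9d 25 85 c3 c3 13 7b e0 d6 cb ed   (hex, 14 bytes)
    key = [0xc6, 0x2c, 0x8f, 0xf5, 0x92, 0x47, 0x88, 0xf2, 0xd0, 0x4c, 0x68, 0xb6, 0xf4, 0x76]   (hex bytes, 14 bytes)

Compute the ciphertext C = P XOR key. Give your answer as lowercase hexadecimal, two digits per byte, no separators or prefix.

a2584b68b7c24b31c33788603f9b

XOR is its own inverse, so applying the key byte-wise gives the result directly.
64 xor c6 = a2
74 xor 2c = 58
c4 xor 8f = 4b
9d xor f5 = 68
25 xor 92 = b7
85 xor 47 = c2
c3 xor 88 = 4b
c3 xor f2 = 31
13 xor d0 = c3
7b xor 4c = 37
e0 xor 68 = 88
d6 xor b6 = 60
cb xor f4 = 3f
ed xor 76 = 9b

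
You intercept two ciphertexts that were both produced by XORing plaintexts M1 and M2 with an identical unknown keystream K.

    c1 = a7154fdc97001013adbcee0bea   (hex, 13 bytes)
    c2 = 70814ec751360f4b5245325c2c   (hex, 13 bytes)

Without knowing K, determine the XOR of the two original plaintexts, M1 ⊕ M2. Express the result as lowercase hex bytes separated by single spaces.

c1 ⊕ c2 = (M1 ⊕ K) ⊕ (M2 ⊕ K) = M1 ⊕ M2 — the shared key cancels under XOR.
a7 ⊕ 70 = d7
15 ⊕ 81 = 94
4f ⊕ 4e = 01
dc ⊕ c7 = 1b
97 ⊕ 51 = c6
00 ⊕ 36 = 36
10 ⊕ 0f = 1f
13 ⊕ 4b = 58
ad ⊕ 52 = ff
bc ⊕ 45 = f9
ee ⊕ 32 = dc
0b ⊕ 5c = 57
ea ⊕ 2c = c6

d7 94 01 1b c6 36 1f 58 ff f9 dc 57 c6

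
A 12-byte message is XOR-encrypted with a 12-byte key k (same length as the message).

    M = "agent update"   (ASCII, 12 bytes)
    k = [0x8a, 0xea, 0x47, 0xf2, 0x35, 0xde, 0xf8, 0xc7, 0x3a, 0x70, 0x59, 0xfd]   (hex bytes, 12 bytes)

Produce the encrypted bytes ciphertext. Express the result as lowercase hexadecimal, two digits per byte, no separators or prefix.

eb8d229c41fe8db75e112d98

XOR is its own inverse, so applying the key byte-wise gives the result directly.
 97 ⊕ 138 = 235
103 ⊕ 234 = 141
101 ⊕  71 =  34
110 ⊕ 242 = 156
116 ⊕  53 =  65
 32 ⊕ 222 = 254
117 ⊕ 248 = 141
112 ⊕ 199 = 183
100 ⊕  58 =  94
 97 ⊕ 112 =  17
116 ⊕  89 =  45
101 ⊕ 253 = 152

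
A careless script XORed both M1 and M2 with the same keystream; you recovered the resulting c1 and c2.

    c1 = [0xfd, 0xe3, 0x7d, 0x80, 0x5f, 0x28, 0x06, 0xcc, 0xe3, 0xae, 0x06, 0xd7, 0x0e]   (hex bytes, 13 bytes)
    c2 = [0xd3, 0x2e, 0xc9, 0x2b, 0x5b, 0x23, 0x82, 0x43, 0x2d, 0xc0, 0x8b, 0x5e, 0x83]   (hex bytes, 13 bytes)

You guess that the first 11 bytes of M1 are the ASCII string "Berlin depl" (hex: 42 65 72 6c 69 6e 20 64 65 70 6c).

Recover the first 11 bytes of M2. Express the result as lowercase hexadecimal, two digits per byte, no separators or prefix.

First, c1 ⊕ c2 = (M1 ⊕ K) ⊕ (M2 ⊕ K) = M1 ⊕ M2, so the key drops out. Then M2 = (M1 ⊕ M2) ⊕ M1 over the first 11 bytes.
byte 0: (fd ^ d3) ^ 42 = 2e ^ 42 = 6c
byte 1: (e3 ^ 2e) ^ 65 = cd ^ 65 = a8
byte 2: (7d ^ c9) ^ 72 = b4 ^ 72 = c6
byte 3: (80 ^ 2b) ^ 6c = ab ^ 6c = c7
byte 4: (5f ^ 5b) ^ 69 = 04 ^ 69 = 6d
byte 5: (28 ^ 23) ^ 6e = 0b ^ 6e = 65
byte 6: (06 ^ 82) ^ 20 = 84 ^ 20 = a4
byte 7: (cc ^ 43) ^ 64 = 8f ^ 64 = eb
byte 8: (e3 ^ 2d) ^ 65 = ce ^ 65 = ab
byte 9: (ae ^ c0) ^ 70 = 6e ^ 70 = 1e
byte 10: (06 ^ 8b) ^ 6c = 8d ^ 6c = e1

6ca8c6c76d65a4ebab1ee1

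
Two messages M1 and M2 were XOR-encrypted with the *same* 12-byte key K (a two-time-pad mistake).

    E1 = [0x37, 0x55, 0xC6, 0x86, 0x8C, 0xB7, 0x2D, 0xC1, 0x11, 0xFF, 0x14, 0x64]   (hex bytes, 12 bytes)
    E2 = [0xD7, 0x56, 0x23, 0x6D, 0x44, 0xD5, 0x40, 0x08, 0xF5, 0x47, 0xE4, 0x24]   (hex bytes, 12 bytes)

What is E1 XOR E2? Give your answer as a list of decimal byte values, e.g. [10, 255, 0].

[224, 3, 229, 235, 200, 98, 109, 201, 228, 184, 240, 64]

E1 ⊕ E2 = (M1 ⊕ K) ⊕ (M2 ⊕ K) = M1 ⊕ M2 — the shared key cancels under XOR.
byte 0: 37 xor d7 = e0
byte 1: 55 xor 56 = 03
byte 2: c6 xor 23 = e5
byte 3: 86 xor 6d = eb
byte 4: 8c xor 44 = c8
byte 5: b7 xor d5 = 62
byte 6: 2d xor 40 = 6d
byte 7: c1 xor 08 = c9
byte 8: 11 xor f5 = e4
byte 9: ff xor 47 = b8
byte 10: 14 xor e4 = f0
byte 11: 64 xor 24 = 40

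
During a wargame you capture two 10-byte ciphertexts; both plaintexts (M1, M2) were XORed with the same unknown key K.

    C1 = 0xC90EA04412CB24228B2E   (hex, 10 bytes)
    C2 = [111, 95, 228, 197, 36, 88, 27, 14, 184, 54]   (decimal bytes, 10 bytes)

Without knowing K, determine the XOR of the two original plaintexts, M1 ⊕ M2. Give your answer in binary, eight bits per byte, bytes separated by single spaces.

C1 ⊕ C2 = (M1 ⊕ K) ⊕ (M2 ⊕ K) = M1 ⊕ M2 — the shared key cancels under XOR.
c9 ⊕ 6f = a6
0e ⊕ 5f = 51
a0 ⊕ e4 = 44
44 ⊕ c5 = 81
12 ⊕ 24 = 36
cb ⊕ 58 = 93
24 ⊕ 1b = 3f
22 ⊕ 0e = 2c
8b ⊕ b8 = 33
2e ⊕ 36 = 18

10100110 01010001 01000100 10000001 00110110 10010011 00111111 00101100 00110011 00011000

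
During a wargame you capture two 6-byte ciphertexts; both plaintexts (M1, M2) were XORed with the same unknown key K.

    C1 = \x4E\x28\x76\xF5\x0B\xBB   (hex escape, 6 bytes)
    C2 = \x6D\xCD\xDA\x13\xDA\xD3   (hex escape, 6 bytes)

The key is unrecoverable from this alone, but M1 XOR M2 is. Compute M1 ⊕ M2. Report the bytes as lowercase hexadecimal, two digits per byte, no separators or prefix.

C1 ⊕ C2 = (M1 ⊕ K) ⊕ (M2 ⊕ K) = M1 ⊕ M2 — the shared key cancels under XOR.
byte 0:  78 ^ 109 =  35
byte 1:  40 ^ 205 = 229
byte 2: 118 ^ 218 = 172
byte 3: 245 ^  19 = 230
byte 4:  11 ^ 218 = 209
byte 5: 187 ^ 211 = 104

23e5ace6d168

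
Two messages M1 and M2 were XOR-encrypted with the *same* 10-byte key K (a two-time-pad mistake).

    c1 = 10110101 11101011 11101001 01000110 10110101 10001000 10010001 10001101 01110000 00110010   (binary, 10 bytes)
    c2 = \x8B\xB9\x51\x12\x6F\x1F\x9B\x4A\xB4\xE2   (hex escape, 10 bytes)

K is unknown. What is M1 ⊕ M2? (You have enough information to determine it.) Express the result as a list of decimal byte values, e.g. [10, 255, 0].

c1 ⊕ c2 = (M1 ⊕ K) ⊕ (M2 ⊕ K) = M1 ⊕ M2 — the shared key cancels under XOR.
byte 0: b5 ⊕ 8b = 3e
byte 1: eb ⊕ b9 = 52
byte 2: e9 ⊕ 51 = b8
byte 3: 46 ⊕ 12 = 54
byte 4: b5 ⊕ 6f = da
byte 5: 88 ⊕ 1f = 97
byte 6: 91 ⊕ 9b = 0a
byte 7: 8d ⊕ 4a = c7
byte 8: 70 ⊕ b4 = c4
byte 9: 32 ⊕ e2 = d0

[62, 82, 184, 84, 218, 151, 10, 199, 196, 208]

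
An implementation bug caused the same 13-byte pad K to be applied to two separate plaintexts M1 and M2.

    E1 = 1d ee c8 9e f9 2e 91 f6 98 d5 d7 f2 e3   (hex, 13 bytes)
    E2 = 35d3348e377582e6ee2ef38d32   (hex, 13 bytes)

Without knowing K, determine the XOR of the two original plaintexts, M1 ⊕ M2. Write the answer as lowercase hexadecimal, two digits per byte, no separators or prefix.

283dfc10ce5b131076fb247fd1

E1 ⊕ E2 = (M1 ⊕ K) ⊕ (M2 ⊕ K) = M1 ⊕ M2 — the shared key cancels under XOR.
00011101 ^ 00110101 = 00101000
11101110 ^ 11010011 = 00111101
11001000 ^ 00110100 = 11111100
10011110 ^ 10001110 = 00010000
11111001 ^ 00110111 = 11001110
00101110 ^ 01110101 = 01011011
10010001 ^ 10000010 = 00010011
11110110 ^ 11100110 = 00010000
10011000 ^ 11101110 = 01110110
11010101 ^ 00101110 = 11111011
11010111 ^ 11110011 = 00100100
11110010 ^ 10001101 = 01111111
11100011 ^ 00110010 = 11010001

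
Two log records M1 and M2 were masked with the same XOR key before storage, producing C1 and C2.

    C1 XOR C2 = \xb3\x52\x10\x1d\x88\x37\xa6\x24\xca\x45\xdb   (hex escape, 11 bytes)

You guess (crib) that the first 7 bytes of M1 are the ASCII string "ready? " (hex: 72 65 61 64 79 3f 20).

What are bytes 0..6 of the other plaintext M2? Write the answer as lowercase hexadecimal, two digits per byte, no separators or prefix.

Since C1 ⊕ C2 = M1 ⊕ M2, XORing with the guessed M1 bytes yields the corresponding M2 bytes: M2 = (C1 ⊕ C2) ⊕ M1.
10110011 xor 01110010 = 11000001
01010010 xor 01100101 = 00110111
00010000 xor 01100001 = 01110001
00011101 xor 01100100 = 01111001
10001000 xor 01111001 = 11110001
00110111 xor 00111111 = 00001000
10100110 xor 00100000 = 10000110

c1377179f10886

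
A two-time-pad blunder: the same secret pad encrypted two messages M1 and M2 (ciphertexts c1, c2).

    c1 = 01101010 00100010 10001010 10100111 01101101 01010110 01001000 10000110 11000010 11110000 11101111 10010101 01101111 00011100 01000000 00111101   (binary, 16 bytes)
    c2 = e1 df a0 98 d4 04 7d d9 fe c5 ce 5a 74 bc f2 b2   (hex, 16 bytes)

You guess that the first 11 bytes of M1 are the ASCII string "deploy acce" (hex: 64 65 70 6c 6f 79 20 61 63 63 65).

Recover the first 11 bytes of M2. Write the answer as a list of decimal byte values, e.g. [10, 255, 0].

First, c1 ⊕ c2 = (M1 ⊕ K) ⊕ (M2 ⊕ K) = M1 ⊕ M2, so the key drops out. Then M2 = (M1 ⊕ M2) ⊕ M1 over the first 11 bytes.
byte 0: (6a ^ e1) ^ 64 = 8b ^ 64 = ef
byte 1: (22 ^ df) ^ 65 = fd ^ 65 = 98
byte 2: (8a ^ a0) ^ 70 = 2a ^ 70 = 5a
byte 3: (a7 ^ 98) ^ 6c = 3f ^ 6c = 53
byte 4: (6d ^ d4) ^ 6f = b9 ^ 6f = d6
byte 5: (56 ^ 04) ^ 79 = 52 ^ 79 = 2b
byte 6: (48 ^ 7d) ^ 20 = 35 ^ 20 = 15
byte 7: (86 ^ d9) ^ 61 = 5f ^ 61 = 3e
byte 8: (c2 ^ fe) ^ 63 = 3c ^ 63 = 5f
byte 9: (f0 ^ c5) ^ 63 = 35 ^ 63 = 56
byte 10: (ef ^ ce) ^ 65 = 21 ^ 65 = 44

[239, 152, 90, 83, 214, 43, 21, 62, 95, 86, 68]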